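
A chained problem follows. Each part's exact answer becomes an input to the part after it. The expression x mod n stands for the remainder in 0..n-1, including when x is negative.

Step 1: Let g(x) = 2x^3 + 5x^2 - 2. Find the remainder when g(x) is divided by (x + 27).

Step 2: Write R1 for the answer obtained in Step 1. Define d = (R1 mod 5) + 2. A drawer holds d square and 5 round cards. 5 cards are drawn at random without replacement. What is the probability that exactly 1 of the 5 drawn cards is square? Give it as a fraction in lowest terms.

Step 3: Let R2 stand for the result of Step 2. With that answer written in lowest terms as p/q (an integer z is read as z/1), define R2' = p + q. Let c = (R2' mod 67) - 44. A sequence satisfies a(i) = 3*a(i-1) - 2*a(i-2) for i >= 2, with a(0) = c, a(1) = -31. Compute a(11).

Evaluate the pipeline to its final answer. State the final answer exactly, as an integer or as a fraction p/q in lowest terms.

14291

Step 1: remainder = value at the root: 2*(-27)^3 + 5*(-27)^2 - 2 = (-39366) + (3645) + (-2) = -35723; answer -35723
Step 2: R1 = -35723; d = 4; total draws C(9,5) = 126; favorable C(4,1)*C(5,4) = 20; P = 10/63; answer 10/63
Step 3: R2 = 10/63; threaded value p + q = 73; c = -38; a(2) = 3*(-31) - 2*(-38) = -17; iterating: a(2)=-17, a(3)=11, a(4)=67, a(5)=179, a(6)=403, a(7)=851, a(8)=1747, a(9)=3539, a(10)=7123, a(11)=14291; answer 14291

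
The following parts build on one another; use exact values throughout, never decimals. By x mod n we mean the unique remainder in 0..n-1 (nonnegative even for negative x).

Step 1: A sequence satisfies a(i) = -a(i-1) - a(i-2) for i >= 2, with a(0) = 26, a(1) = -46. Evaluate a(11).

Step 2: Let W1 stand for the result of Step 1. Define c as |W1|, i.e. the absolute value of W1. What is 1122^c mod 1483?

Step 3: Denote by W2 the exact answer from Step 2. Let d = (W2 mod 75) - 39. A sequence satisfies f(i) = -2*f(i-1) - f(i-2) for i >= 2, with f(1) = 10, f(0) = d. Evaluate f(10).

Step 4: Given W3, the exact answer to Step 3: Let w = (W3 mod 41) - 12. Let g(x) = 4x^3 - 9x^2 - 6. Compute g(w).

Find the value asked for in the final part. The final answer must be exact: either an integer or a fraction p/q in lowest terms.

Step 1: a(2) = -1*(-46) - 1*(26) = 20; iterating: a(2)=20, a(3)=26, a(4)=-46, a(5)=20, a(6)=26, a(7)=-46, a(8)=20, a(9)=26, a(10)=-46, a(11)=20; answer 20
Step 2: W1 = 20; c = 20; squarings mod 1483: 1122^1=1122, 1122^2=1300, 1122^4=863, 1122^8=303, 1122^16=1346; 1122^20 = 1122^4 * 1122^16 = 409 (mod 1483); answer 409
Step 3: W2 = 409; d = -5; f(2) = -2*(10) - 1*(-5) = -15; iterating: f(2)=-15, f(3)=20, f(4)=-25, f(5)=30, f(6)=-35, f(7)=40, f(8)=-45, f(9)=50, f(10)=-55; answer -55
Step 4: W3 = -55; w = 15; 4*(15)^3 - 9*(15)^2 - 6 = (13500) + (-2025) + (-6) = 11469; answer 11469

11469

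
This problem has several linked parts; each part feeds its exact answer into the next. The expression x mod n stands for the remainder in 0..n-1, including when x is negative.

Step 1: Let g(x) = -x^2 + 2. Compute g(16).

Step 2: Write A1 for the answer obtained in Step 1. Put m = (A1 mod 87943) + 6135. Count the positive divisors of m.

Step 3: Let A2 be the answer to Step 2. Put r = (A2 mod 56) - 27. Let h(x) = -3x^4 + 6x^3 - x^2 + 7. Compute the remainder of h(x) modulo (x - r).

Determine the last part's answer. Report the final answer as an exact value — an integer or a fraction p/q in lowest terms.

Step 1: -1*(16)^2 + 2 = (-256) + (2) = -254; answer -254
Step 2: A1 = -254; m = 93824; 93824 = 2^7 * 733; number of divisors = (7+1) * (1+1) = 16; answer 16
Step 3: A2 = 16; r = -11; remainder = value at the root: -3*(-11)^4 + 6*(-11)^3 - 1*(-11)^2 + 7 = (-43923) + (-7986) + (-121) + (7) = -52023; answer -52023

-52023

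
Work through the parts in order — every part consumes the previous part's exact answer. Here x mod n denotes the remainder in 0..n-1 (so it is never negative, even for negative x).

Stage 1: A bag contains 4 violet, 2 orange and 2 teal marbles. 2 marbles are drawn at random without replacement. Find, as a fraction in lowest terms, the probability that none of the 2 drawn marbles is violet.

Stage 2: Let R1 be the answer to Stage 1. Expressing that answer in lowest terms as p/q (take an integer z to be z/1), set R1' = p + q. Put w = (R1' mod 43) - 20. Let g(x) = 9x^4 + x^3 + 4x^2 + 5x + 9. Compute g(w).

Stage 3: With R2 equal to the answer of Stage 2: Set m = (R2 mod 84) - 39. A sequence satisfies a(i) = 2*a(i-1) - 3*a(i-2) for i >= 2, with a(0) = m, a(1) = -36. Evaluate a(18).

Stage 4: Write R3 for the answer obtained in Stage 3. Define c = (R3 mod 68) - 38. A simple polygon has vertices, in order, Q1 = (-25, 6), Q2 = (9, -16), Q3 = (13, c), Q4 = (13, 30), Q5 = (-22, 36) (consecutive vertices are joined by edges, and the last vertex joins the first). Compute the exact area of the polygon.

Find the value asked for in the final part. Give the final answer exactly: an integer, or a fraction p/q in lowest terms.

Stage 1: total draws C(8,2) = 28; favorable C(4,2) = 6; P = 3/14; answer 3/14
Stage 2: R1 = 3/14; threaded value p + q = 17; w = -3; 9*(-3)^4 + 1*(-3)^3 + 4*(-3)^2 + 5*(-3)^1 + 9 = (729) + (-27) + (36) + (-15) + (9) = 732; answer 732
Stage 3: R2 = 732; m = 21; a(2) = 2*(-36) - 3*(21) = -135; iterating: a(2)=-135, a(3)=-162, a(4)=81, a(5)=648, a(6)=1053, a(7)=162, a(8)=-2835, a(9)=-6156, a(10)=-3807, a(11)=10854, a(12)=33129, a(13)=33696, a(14)=-31995, a(15)=-165078, a(16)=-234171, a(17)=26892, a(18)=756297; answer 756297
Stage 4: R3 = 756297; c = -37; cross terms: (-25*-16 - 9*6)=346, (9*-37 - 13*-16)=-125, (13*30 - 13*-37)=871, (13*36 - -22*30)=1128, (-22*6 - -25*36)=768; twice the area = |2988| = 2988; area = 1494; answer 1494

1494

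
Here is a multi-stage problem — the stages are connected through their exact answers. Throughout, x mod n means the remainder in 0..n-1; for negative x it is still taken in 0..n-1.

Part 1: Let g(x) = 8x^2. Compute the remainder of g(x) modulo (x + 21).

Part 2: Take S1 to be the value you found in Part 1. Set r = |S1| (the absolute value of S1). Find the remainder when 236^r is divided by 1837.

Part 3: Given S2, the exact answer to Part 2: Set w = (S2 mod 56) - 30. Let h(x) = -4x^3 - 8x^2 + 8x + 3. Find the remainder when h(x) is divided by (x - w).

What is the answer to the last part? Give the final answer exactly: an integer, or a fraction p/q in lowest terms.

20595

Part 1: remainder = value at the root: 8*(-21)^2 = (3528) = 3528; answer 3528
Part 2: S1 = 3528; r = 3528; squarings mod 1837: 236^1=236, 236^2=586, 236^4=1714, 236^8=433, 236^16=115, 236^32=366, 236^64=1692, 236^128=818, 236^256=456, 236^512=355, 236^1024=1109, 236^2048=928; 236^3528 = 236^8 * 236^64 * 236^128 * 236^256 * 236^1024 * 236^2048 = 1412 (mod 1837); answer 1412
Part 3: S2 = 1412; w = -18; remainder = value at the root: -4*(-18)^3 - 8*(-18)^2 + 8*(-18)^1 + 3 = (23328) + (-2592) + (-144) + (3) = 20595; answer 20595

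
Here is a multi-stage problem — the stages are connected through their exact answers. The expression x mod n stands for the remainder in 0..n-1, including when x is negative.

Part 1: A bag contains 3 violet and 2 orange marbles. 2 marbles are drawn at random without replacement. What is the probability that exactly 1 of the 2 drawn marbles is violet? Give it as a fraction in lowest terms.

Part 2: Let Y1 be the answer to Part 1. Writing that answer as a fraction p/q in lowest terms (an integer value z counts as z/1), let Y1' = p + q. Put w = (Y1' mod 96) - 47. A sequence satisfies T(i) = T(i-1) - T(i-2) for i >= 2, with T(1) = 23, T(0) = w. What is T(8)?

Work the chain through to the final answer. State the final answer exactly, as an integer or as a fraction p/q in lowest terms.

62

Part 1: total draws C(5,2) = 10; favorable C(3,1)*C(2,1) = 6; P = 3/5; answer 3/5
Part 2: Y1 = 3/5; threaded value p + q = 8; w = -39; T(2) = 1*(23) - 1*(-39) = 62; iterating: T(2)=62, T(3)=39, T(4)=-23, T(5)=-62, T(6)=-39, T(7)=23, T(8)=62; answer 62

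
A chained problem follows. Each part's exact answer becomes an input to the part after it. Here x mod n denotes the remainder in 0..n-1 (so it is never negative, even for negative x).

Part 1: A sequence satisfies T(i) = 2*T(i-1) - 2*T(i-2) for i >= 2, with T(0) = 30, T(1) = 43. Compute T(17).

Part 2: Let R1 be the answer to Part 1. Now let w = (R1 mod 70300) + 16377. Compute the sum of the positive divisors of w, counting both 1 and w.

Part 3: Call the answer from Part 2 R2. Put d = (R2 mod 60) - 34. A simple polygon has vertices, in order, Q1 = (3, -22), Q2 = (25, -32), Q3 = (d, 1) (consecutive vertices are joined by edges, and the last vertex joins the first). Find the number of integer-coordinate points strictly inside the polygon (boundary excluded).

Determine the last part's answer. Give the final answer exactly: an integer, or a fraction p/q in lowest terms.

Part 1: T(2) = 2*(43) - 2*(30) = 26; iterating: T(2)=26, T(3)=-34, T(4)=-120, T(5)=-172, T(6)=-104, T(7)=136, T(8)=480, T(9)=688, T(10)=416, T(11)=-544, T(12)=-1920, T(13)=-2752, T(14)=-1664, T(15)=2176, T(16)=7680, T(17)=11008; answer 11008
Part 2: R1 = 11008; w = 27385; 27385 = 5 * 5477; sigma = (1 + 5) * (1 + 5477) = 6 * 5478 = 32868; answer 32868
Part 3: R2 = 32868; d = 14; cross terms: (3*-32 - 25*-22)=454, (25*1 - 14*-32)=473, (14*-22 - 3*1)=-311; twice the area = |616| = 616; area = 308; boundary points = 2 + 11 + 1 = 14; strictly interior points = area - boundary/2 + 1 = 302; answer 302

302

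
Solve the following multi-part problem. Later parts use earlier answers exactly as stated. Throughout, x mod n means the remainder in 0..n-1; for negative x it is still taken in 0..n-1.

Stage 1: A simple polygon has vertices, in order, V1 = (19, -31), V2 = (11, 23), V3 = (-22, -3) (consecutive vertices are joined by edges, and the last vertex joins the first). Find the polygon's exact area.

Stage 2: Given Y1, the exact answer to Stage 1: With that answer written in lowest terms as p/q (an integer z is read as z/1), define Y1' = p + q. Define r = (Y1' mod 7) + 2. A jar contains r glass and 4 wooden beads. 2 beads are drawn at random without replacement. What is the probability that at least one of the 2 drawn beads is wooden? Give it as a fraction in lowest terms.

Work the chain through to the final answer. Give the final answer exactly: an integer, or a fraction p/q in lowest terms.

11/14

Stage 1: cross terms: (19*23 - 11*-31)=778, (11*-3 - -22*23)=473, (-22*-31 - 19*-3)=739; twice the area = |1990| = 1990; area = 995; answer 995
Stage 2: Y1 = 995; threaded value p + q = 996; r = 4; total draws C(8,2) = 28; complement C(4,2) = 6; favorable 28 - 6 = 22; P = 11/14; answer 11/14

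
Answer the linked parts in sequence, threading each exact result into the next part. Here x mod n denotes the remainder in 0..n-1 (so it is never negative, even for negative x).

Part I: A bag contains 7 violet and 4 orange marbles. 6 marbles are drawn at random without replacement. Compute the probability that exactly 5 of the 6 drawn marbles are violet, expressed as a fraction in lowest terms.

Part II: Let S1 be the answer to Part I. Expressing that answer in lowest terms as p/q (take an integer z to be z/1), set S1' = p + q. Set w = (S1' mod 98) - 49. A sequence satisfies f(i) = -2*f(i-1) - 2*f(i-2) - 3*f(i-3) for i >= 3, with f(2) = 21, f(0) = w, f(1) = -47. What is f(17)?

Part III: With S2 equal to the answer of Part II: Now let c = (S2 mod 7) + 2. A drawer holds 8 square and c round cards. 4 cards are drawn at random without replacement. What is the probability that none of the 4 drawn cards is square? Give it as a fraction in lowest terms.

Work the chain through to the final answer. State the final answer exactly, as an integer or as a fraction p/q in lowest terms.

15/1001

Part I: total draws C(11,6) = 462; favorable C(7,5)*C(4,1) = 84; P = 2/11; answer 2/11
Part II: S1 = 2/11; threaded value p + q = 13; w = -36; f(3) = -2*(21) - 2*(-47) - 3*(-36) = 160; iterating: f(3)=160, f(4)=-221, f(5)=59, f(6)=-156, f(7)=857, f(8)=-1579, f(9)=1912, f(10)=-3237, f(11)=7387, f(12)=-14036, f(13)=23009, f(14)=-40107, f(15)=76304, f(16)=-141421, f(17)=250555; answer 250555
Part III: S2 = 250555; c = 6; total draws C(14,4) = 1001; favorable C(6,4) = 15; P = 15/1001; answer 15/1001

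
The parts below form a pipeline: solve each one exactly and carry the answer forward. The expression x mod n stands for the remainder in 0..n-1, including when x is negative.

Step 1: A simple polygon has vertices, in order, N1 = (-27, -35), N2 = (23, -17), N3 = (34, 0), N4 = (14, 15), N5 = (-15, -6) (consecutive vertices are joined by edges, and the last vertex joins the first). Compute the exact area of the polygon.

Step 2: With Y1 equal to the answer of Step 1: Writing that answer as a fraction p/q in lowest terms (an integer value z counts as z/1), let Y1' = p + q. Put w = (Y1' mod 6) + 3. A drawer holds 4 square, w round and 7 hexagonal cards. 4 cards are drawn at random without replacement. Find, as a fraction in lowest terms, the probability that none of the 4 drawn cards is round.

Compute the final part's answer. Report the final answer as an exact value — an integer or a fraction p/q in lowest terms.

Step 1: cross terms: (-27*-17 - 23*-35)=1264, (23*0 - 34*-17)=578, (34*15 - 14*0)=510, (14*-6 - -15*15)=141, (-15*-35 - -27*-6)=363; twice the area = |2856| = 2856; area = 1428; answer 1428
Step 2: Y1 = 1428; threaded value p + q = 1429; w = 4; total draws C(15,4) = 1365; favorable C(11,4) = 330; P = 22/91; answer 22/91

22/91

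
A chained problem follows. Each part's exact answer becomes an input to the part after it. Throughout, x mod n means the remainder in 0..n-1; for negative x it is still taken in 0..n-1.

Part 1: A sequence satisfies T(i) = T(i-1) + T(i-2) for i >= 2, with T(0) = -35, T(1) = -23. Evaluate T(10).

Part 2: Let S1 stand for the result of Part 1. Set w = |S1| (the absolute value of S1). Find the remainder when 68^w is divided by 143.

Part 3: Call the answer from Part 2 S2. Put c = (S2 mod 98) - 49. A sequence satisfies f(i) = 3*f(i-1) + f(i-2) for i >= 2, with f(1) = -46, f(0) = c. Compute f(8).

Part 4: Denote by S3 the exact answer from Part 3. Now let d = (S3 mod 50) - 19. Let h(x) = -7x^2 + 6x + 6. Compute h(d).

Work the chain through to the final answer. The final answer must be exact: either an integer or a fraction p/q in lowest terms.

-1450

Part 1: T(2) = 1*(-23) + 1*(-35) = -58; iterating: T(2)=-58, T(3)=-81, T(4)=-139, T(5)=-220, T(6)=-359, T(7)=-579, T(8)=-938, T(9)=-1517, T(10)=-2455; answer -2455
Part 2: S1 = -2455; w = 2455; squarings mod 143: 68^1=68, 68^2=48, 68^4=16, 68^8=113, 68^16=42, 68^32=48, 68^64=16, 68^128=113, 68^256=42, 68^512=48, 68^1024=16, 68^2048=113; 68^2455 = 68^1 * 68^2 * 68^4 * 68^16 * 68^128 * 68^256 * 68^2048 = 120 (mod 143); answer 120
Part 3: S2 = 120; c = -27; f(2) = 3*(-46) + 1*(-27) = -165; iterating: f(2)=-165, f(3)=-541, f(4)=-1788, f(5)=-5905, f(6)=-19503, f(7)=-64414, f(8)=-212745; answer -212745
Part 4: S3 = -212745; d = -14; -7*(-14)^2 + 6*(-14)^1 + 6 = (-1372) + (-84) + (6) = -1450; answer -1450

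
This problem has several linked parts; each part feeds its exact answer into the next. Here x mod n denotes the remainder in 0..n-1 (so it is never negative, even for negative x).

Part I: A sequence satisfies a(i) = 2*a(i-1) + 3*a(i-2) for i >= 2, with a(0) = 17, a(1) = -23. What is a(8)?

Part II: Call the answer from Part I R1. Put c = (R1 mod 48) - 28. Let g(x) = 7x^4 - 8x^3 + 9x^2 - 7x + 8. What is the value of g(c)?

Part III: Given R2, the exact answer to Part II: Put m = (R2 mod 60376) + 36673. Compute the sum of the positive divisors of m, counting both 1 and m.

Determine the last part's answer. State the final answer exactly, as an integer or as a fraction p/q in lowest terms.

Part I: a(2) = 2*(-23) + 3*(17) = 5; iterating: a(2)=5, a(3)=-59, a(4)=-103, a(5)=-383, a(6)=-1075, a(7)=-3299, a(8)=-9823; answer -9823
Part II: R1 = -9823; c = -11; 7*(-11)^4 - 8*(-11)^3 + 9*(-11)^2 - 7*(-11)^1 + 8 = (102487) + (10648) + (1089) + (77) + (8) = 114309; answer 114309
Part III: R2 = 114309; m = 90606; 90606 = 2 * 3 * 15101; sigma = (1 + 2) * (1 + 3) * (1 + 15101) = 3 * 4 * 15102 = 181224; answer 181224

181224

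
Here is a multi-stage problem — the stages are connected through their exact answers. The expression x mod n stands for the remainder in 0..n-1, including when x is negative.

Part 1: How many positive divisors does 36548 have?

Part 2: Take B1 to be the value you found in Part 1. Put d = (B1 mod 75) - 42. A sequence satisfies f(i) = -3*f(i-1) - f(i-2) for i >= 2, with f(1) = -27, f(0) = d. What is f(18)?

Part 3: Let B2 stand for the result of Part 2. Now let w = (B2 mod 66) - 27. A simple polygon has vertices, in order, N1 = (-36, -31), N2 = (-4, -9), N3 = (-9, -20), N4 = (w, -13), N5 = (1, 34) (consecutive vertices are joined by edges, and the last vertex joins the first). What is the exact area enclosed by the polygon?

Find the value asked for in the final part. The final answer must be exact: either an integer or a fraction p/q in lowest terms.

Part 1: 36548 = 2^2 * 9137; number of divisors = (2+1) * (1+1) = 6; answer 6
Part 2: B1 = 6; d = -36; f(2) = -3*(-27) - 1*(-36) = 117; iterating: f(2)=117, f(3)=-324, f(4)=855, f(5)=-2241, f(6)=5868, f(7)=-15363, f(8)=40221, f(9)=-105300, f(10)=275679, f(11)=-721737, f(12)=1889532, f(13)=-4946859, f(14)=12951045, f(15)=-33906276, f(16)=88767783, f(17)=-232397073, f(18)=608423436; answer 608423436
Part 3: B2 = 608423436; w = 33; cross terms: (-36*-9 - -4*-31)=200, (-4*-20 - -9*-9)=-1, (-9*-13 - 33*-20)=777, (33*34 - 1*-13)=1135, (1*-31 - -36*34)=1193; twice the area = |3304| = 3304; area = 1652; answer 1652

1652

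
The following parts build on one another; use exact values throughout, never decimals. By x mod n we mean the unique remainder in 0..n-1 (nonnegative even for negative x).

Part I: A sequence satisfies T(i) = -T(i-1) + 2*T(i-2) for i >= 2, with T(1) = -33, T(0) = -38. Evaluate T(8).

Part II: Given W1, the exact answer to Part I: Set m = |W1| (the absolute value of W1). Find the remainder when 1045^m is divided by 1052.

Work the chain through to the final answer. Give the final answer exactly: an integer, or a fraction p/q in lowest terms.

281

Part I: T(2) = -1*(-33) + 2*(-38) = -43; iterating: T(2)=-43, T(3)=-23, T(4)=-63, T(5)=17, T(6)=-143, T(7)=177, T(8)=-463; answer -463
Part II: W1 = -463; m = 463; squarings mod 1052: 1045^1=1045, 1045^2=49, 1045^4=297, 1045^8=893, 1045^16=33, 1045^32=37, 1045^64=317, 1045^128=549, 1045^256=529; 1045^463 = 1045^1 * 1045^2 * 1045^4 * 1045^8 * 1045^64 * 1045^128 * 1045^256 = 281 (mod 1052); answer 281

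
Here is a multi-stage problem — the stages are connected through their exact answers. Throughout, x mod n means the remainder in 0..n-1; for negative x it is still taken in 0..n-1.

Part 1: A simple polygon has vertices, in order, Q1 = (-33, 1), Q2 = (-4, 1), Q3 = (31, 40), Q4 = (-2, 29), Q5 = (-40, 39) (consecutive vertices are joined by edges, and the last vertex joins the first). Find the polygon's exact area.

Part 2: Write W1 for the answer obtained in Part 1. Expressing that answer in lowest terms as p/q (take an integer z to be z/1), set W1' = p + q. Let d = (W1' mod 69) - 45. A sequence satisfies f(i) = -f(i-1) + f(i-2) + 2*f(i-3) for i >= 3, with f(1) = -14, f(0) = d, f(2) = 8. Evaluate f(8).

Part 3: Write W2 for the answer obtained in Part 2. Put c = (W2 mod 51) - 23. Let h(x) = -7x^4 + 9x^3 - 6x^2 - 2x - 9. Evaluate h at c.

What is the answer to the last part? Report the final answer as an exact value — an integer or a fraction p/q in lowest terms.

Part 1: cross terms: (-33*1 - -4*1)=-29, (-4*40 - 31*1)=-191, (31*29 - -2*40)=979, (-2*39 - -40*29)=1082, (-40*1 - -33*39)=1247; twice the area = |3088| = 3088; area = 1544; answer 1544
Part 2: W1 = 1544; threaded value p + q = 1545; d = -18; f(3) = -1*(8) + 1*(-14) + 2*(-18) = -58; iterating: f(3)=-58, f(4)=38, f(5)=-80, f(6)=2, f(7)=-6, f(8)=-152; answer -152
Part 3: W2 = -152; c = -22; -7*(-22)^4 + 9*(-22)^3 - 6*(-22)^2 - 2*(-22)^1 - 9 = (-1639792) + (-95832) + (-2904) + (44) + (-9) = -1738493; answer -1738493

-1738493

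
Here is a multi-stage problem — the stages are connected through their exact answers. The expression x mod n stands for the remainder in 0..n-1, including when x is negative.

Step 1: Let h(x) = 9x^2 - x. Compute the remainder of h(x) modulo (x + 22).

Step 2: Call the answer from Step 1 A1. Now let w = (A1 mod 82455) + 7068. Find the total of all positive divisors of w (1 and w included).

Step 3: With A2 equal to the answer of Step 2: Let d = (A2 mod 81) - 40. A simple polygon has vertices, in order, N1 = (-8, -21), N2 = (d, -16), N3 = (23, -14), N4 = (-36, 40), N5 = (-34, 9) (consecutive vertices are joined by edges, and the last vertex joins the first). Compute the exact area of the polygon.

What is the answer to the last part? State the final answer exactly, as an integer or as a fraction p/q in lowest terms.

Step 1: remainder = value at the root: 9*(-22)^2 - 1*(-22)^1 = (4356) + (22) = 4378; answer 4378
Step 2: A1 = 4378; w = 11446; 11446 = 2 * 59 * 97; sigma = (1 + 2) * (1 + 59) * (1 + 97) = 3 * 60 * 98 = 17640; answer 17640
Step 3: A2 = 17640; d = 23; cross terms: (-8*-16 - 23*-21)=611, (23*-14 - 23*-16)=46, (23*40 - -36*-14)=416, (-36*9 - -34*40)=1036, (-34*-21 - -8*9)=786; twice the area = |2895| = 2895; area = 2895/2; answer 2895/2

2895/2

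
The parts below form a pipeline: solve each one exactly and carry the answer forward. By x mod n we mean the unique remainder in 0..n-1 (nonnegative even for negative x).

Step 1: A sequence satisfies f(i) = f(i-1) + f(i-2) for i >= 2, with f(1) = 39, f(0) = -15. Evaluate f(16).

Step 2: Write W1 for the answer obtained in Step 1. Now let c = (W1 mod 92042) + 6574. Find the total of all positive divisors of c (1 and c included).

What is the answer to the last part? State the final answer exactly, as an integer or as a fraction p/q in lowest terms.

Step 1: f(2) = 1*(39) + 1*(-15) = 24; iterating: f(2)=24, f(3)=63, f(4)=87, f(5)=150, f(6)=237, f(7)=387, f(8)=624, f(9)=1011, f(10)=1635, f(11)=2646, f(12)=4281, f(13)=6927, f(14)=11208, f(15)=18135, f(16)=29343; answer 29343
Step 2: W1 = 29343; c = 35917; 35917 = 7^2 * 733; sigma = (1 + 7 + 49) * (1 + 733) = 57 * 734 = 41838; answer 41838

41838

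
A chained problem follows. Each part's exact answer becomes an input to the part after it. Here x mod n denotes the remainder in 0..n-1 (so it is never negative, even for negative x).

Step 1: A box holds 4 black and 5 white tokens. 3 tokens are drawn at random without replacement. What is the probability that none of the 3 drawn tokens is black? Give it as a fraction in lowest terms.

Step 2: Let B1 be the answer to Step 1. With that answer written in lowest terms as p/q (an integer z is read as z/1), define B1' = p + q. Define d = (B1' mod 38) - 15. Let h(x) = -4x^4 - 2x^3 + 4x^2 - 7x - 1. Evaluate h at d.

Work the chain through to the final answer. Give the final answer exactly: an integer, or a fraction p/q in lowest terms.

-4567

Step 1: total draws C(9,3) = 84; favorable C(5,3) = 10; P = 5/42; answer 5/42
Step 2: B1 = 5/42; threaded value p + q = 47; d = -6; -4*(-6)^4 - 2*(-6)^3 + 4*(-6)^2 - 7*(-6)^1 - 1 = (-5184) + (432) + (144) + (42) + (-1) = -4567; answer -4567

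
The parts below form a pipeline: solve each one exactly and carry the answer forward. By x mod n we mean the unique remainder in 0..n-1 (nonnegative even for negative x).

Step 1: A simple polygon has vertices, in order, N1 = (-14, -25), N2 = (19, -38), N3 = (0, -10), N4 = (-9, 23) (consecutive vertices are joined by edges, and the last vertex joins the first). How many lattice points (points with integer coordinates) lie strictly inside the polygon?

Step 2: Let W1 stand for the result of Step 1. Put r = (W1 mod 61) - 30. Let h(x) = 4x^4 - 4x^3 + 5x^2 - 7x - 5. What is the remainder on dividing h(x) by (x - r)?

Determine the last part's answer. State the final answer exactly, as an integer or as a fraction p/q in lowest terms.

3155

Step 1: cross terms: (-14*-38 - 19*-25)=1007, (19*-10 - 0*-38)=-190, (0*23 - -9*-10)=-90, (-9*-25 - -14*23)=547; twice the area = |1274| = 1274; area = 637; boundary points = 1 + 1 + 3 + 1 = 6; strictly interior points = area - boundary/2 + 1 = 635; answer 635
Step 2: W1 = 635; r = -5; remainder = value at the root: 4*(-5)^4 - 4*(-5)^3 + 5*(-5)^2 - 7*(-5)^1 - 5 = (2500) + (500) + (125) + (35) + (-5) = 3155; answer 3155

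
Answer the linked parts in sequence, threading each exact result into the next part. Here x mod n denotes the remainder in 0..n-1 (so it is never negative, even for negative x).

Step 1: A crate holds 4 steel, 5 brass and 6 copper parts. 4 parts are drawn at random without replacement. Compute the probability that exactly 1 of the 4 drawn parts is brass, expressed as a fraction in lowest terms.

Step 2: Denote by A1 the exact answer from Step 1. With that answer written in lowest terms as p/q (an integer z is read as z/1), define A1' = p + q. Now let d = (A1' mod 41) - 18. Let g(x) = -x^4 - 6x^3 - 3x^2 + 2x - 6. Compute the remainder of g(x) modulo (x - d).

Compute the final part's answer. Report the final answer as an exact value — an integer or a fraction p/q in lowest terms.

Step 1: total draws C(15,4) = 1365; favorable C(5,1)*C(10,3) = 600; P = 40/91; answer 40/91
Step 2: A1 = 40/91; threaded value p + q = 131; d = -10; remainder = value at the root: -1*(-10)^4 - 6*(-10)^3 - 3*(-10)^2 + 2*(-10)^1 - 6 = (-10000) + (6000) + (-300) + (-20) + (-6) = -4326; answer -4326

-4326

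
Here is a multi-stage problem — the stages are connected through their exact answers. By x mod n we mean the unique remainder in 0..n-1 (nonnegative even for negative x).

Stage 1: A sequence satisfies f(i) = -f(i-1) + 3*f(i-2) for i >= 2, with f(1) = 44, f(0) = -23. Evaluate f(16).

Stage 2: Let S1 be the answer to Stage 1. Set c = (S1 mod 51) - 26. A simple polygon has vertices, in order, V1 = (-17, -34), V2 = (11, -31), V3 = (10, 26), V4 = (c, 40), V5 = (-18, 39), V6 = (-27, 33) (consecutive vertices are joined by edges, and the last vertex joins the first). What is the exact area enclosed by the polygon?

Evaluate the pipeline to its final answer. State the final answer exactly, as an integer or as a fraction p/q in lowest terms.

Stage 1: f(2) = -1*(44) + 3*(-23) = -113; iterating: f(2)=-113, f(3)=245, f(4)=-584, f(5)=1319, f(6)=-3071, f(7)=7028, f(8)=-16241, f(9)=37325, f(10)=-86048, f(11)=198023, f(12)=-456167, f(13)=1050236, f(14)=-2418737, f(15)=5569445, f(16)=-12825656; answer -12825656
Stage 2: S1 = -12825656; c = 2; cross terms: (-17*-31 - 11*-34)=901, (11*26 - 10*-31)=596, (10*40 - 2*26)=348, (2*39 - -18*40)=798, (-18*33 - -27*39)=459, (-27*-34 - -17*33)=1479; twice the area = |4581| = 4581; area = 4581/2; answer 4581/2

4581/2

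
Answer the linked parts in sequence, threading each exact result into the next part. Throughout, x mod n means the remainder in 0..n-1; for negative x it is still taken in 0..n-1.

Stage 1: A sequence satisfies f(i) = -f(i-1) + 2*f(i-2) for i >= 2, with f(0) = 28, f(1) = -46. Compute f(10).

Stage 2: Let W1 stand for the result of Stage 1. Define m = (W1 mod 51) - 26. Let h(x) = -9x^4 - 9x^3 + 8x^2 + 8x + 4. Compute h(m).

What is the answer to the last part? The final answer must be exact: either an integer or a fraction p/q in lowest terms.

-51908

Stage 1: f(2) = -1*(-46) + 2*(28) = 102; iterating: f(2)=102, f(3)=-194, f(4)=398, f(5)=-786, f(6)=1582, f(7)=-3154, f(8)=6318, f(9)=-12626, f(10)=25262; answer 25262
Stage 2: W1 = 25262; m = -9; -9*(-9)^4 - 9*(-9)^3 + 8*(-9)^2 + 8*(-9)^1 + 4 = (-59049) + (6561) + (648) + (-72) + (4) = -51908; answer -51908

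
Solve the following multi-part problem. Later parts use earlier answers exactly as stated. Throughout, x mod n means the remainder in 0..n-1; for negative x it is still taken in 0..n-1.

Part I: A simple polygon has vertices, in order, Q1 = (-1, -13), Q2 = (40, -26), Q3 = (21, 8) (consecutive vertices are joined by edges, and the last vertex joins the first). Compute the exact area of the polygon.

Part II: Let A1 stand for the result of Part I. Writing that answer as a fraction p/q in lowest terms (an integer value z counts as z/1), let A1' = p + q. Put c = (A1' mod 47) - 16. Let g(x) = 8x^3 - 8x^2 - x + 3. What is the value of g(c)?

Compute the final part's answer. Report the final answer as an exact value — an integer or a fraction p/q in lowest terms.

798

Part I: cross terms: (-1*-26 - 40*-13)=546, (40*8 - 21*-26)=866, (21*-13 - -1*8)=-265; twice the area = |1147| = 1147; area = 1147/2; answer 1147/2
Part II: A1 = 1147/2; threaded value p + q = 1149; c = 5; 8*(5)^3 - 8*(5)^2 - 1*(5)^1 + 3 = (1000) + (-200) + (-5) + (3) = 798; answer 798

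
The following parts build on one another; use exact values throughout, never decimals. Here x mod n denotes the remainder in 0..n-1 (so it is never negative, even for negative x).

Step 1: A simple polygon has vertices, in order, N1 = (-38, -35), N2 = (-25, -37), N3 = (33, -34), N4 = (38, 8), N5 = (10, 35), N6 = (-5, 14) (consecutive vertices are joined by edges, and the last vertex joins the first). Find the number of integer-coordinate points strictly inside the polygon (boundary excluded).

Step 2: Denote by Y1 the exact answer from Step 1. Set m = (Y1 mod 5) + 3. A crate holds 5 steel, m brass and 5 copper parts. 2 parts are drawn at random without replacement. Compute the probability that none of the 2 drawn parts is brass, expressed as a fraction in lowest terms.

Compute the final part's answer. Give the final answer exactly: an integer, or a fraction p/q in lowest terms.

3/7

Step 1: cross terms: (-38*-37 - -25*-35)=531, (-25*-34 - 33*-37)=2071, (33*8 - 38*-34)=1556, (38*35 - 10*8)=1250, (10*14 - -5*35)=315, (-5*-35 - -38*14)=707; twice the area = |6430| = 6430; area = 3215; boundary points = 1 + 1 + 1 + 1 + 3 + 1 = 8; strictly interior points = area - boundary/2 + 1 = 3212; answer 3212
Step 2: Y1 = 3212; m = 5; total draws C(15,2) = 105; favorable C(10,2) = 45; P = 3/7; answer 3/7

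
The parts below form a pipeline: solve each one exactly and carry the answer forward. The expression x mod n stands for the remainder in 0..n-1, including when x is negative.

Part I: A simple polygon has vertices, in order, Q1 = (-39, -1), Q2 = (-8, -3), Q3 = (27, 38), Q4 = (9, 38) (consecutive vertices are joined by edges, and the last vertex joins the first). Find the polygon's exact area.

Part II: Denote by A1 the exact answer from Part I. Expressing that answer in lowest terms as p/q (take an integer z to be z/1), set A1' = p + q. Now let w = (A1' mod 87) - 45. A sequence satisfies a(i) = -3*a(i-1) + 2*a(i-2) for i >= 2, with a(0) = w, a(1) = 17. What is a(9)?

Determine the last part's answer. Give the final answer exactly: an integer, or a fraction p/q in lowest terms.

392729

Part I: cross terms: (-39*-3 - -8*-1)=109, (-8*38 - 27*-3)=-223, (27*38 - 9*38)=684, (9*-1 - -39*38)=1473; twice the area = |2043| = 2043; area = 2043/2; answer 2043/2
Part II: A1 = 2043/2; threaded value p + q = 2045; w = -1; a(2) = -3*(17) + 2*(-1) = -53; iterating: a(2)=-53, a(3)=193, a(4)=-685, a(5)=2441, a(6)=-8693, a(7)=30961, a(8)=-110269, a(9)=392729; answer 392729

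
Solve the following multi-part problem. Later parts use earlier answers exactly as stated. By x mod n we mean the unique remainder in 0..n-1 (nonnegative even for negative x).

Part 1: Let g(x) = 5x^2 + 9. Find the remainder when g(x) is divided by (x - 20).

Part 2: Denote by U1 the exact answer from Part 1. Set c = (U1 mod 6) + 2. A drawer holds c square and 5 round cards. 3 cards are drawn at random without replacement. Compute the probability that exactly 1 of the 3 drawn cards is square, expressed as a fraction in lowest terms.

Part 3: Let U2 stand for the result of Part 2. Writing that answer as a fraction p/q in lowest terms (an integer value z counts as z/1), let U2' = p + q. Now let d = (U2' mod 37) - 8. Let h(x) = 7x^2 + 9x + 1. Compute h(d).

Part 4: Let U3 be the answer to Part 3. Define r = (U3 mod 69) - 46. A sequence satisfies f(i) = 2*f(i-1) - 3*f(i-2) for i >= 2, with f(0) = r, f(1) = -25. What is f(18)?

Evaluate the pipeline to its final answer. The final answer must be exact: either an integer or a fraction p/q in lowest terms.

Part 1: remainder = value at the root: 5*(20)^2 + 9 = (2000) + (9) = 2009; answer 2009
Part 2: U1 = 2009; c = 7; total draws C(12,3) = 220; favorable C(7,1)*C(5,2) = 70; P = 7/22; answer 7/22
Part 3: U2 = 7/22; threaded value p + q = 29; d = 21; 7*(21)^2 + 9*(21)^1 + 1 = (3087) + (189) + (1) = 3277; answer 3277
Part 4: U3 = 3277; r = -12; f(2) = 2*(-25) - 3*(-12) = -14; iterating: f(2)=-14, f(3)=47, f(4)=136, f(5)=131, f(6)=-146, f(7)=-685, f(8)=-932, f(9)=191, f(10)=3178, f(11)=5783, f(12)=2032, f(13)=-13285, f(14)=-32666, f(15)=-25477, f(16)=47044, f(17)=170519, f(18)=199906; answer 199906

199906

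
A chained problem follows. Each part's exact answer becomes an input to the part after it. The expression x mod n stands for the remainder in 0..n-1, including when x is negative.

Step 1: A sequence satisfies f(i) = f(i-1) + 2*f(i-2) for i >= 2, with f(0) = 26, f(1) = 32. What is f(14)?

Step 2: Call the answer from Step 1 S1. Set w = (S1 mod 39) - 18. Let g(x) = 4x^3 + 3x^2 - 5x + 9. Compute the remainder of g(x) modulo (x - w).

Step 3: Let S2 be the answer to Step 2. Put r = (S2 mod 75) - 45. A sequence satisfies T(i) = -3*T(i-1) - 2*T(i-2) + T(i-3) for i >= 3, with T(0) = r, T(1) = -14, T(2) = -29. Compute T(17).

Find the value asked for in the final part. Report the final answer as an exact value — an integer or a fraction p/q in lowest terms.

Step 1: f(2) = 1*(32) + 2*(26) = 84; iterating: f(2)=84, f(3)=148, f(4)=316, f(5)=612, f(6)=1244, f(7)=2468, f(8)=4956, f(9)=9892, f(10)=19804, f(11)=39588, f(12)=79196, f(13)=158372, f(14)=316764; answer 316764
Step 2: S1 = 316764; w = -12; remainder = value at the root: 4*(-12)^3 + 3*(-12)^2 - 5*(-12)^1 + 9 = (-6912) + (432) + (60) + (9) = -6411; answer -6411
Step 3: S2 = -6411; r = -6; T(3) = -3*(-29) - 2*(-14) + 1*(-6) = 109; iterating: T(3)=109, T(4)=-283, T(5)=602, T(6)=-1131, T(7)=1906, T(8)=-2854, T(9)=3619, T(10)=-3243, T(11)=-363, T(12)=11194, T(13)=-36099, T(14)=85546, T(15)=-173246, T(16)=312547, T(17)=-505603; answer -505603

-505603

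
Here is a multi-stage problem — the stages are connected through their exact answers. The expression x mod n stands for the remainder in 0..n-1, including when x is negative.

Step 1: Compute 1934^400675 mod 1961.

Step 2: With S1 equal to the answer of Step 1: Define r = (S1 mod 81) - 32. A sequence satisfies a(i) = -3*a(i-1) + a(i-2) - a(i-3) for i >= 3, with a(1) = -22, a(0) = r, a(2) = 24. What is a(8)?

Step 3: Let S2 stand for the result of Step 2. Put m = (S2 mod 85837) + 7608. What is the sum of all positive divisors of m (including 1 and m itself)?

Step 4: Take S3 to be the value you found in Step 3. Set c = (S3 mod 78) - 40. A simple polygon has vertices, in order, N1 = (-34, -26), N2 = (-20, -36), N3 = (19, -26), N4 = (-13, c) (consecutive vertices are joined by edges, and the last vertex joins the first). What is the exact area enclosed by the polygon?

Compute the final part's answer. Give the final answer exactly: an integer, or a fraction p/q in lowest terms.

Step 1: squarings mod 1961: 1934^1=1934, 1934^2=729, 1934^4=10, 1934^8=100, 1934^16=195, 1934^32=766, 1934^64=417, 1934^128=1321, 1934^256=1712, 1934^512=1210, 1934^1024=1194, 1934^2048=1950, 1934^4096=121, 1934^8192=914, 1934^16384=10, 1934^32768=100, 1934^65536=195, 1934^131072=766, 1934^262144=417; 1934^400675 = 1934^1 * 1934^2 * 1934^32 * 1934^256 * 1934^1024 * 1934^2048 * 1934^4096 * 1934^131072 * 1934^262144 = 935 (mod 1961); answer 935
Step 2: S1 = 935; r = 12; a(3) = -3*(24) + 1*(-22) - 1*(12) = -106; iterating: a(3)=-106, a(4)=364, a(5)=-1222, a(6)=4136, a(7)=-13994, a(8)=47340; answer 47340
Step 3: S2 = 47340; m = 54948; 54948 = 2^2 * 3 * 19 * 241; sigma = (1 + 2 + 4) * (1 + 3) * (1 + 19) * (1 + 241) = 7 * 4 * 20 * 242 = 135520; answer 135520
Step 4: S3 = 135520; c = -6; cross terms: (-34*-36 - -20*-26)=704, (-20*-26 - 19*-36)=1204, (19*-6 - -13*-26)=-452, (-13*-26 - -34*-6)=134; twice the area = |1590| = 1590; area = 795; answer 795

795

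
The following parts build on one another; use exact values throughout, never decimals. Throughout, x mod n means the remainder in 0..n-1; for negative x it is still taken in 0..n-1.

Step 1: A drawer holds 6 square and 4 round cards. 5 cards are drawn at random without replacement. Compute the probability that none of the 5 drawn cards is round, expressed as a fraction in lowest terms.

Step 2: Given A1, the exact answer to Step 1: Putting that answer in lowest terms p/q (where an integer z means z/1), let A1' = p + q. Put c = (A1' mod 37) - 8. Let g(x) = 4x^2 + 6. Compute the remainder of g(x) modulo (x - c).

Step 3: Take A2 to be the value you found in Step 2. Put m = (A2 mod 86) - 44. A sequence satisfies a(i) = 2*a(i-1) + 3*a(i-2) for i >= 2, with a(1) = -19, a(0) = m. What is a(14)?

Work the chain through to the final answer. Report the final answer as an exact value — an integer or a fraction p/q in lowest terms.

Step 1: total draws C(10,5) = 252; favorable C(6,5) = 6; P = 1/42; answer 1/42
Step 2: A1 = 1/42; threaded value p + q = 43; c = -2; remainder = value at the root: 4*(-2)^2 + 6 = (16) + (6) = 22; answer 22
Step 3: A2 = 22; m = -22; a(2) = 2*(-19) + 3*(-22) = -104; iterating: a(2)=-104, a(3)=-265, a(4)=-842, a(5)=-2479, a(6)=-7484, a(7)=-22405, a(8)=-67262, a(9)=-201739, a(10)=-605264, a(11)=-1815745, a(12)=-5447282, a(13)=-16341799, a(14)=-49025444; answer -49025444

-49025444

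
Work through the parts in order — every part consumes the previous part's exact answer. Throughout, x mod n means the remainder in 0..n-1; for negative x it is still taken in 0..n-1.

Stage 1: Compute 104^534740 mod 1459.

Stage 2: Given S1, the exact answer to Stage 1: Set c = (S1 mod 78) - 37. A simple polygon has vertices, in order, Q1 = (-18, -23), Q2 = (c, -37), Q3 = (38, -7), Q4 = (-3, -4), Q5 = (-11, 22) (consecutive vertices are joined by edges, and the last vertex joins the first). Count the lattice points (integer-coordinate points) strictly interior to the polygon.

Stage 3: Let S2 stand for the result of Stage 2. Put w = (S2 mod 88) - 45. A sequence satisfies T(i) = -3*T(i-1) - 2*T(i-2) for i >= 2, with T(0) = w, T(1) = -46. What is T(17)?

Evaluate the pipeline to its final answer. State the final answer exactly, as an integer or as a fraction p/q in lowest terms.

-10878856

Stage 1: squarings mod 1459: 104^1=104, 104^2=603, 104^4=318, 104^8=453, 104^16=949, 104^32=398, 104^64=832, 104^128=658, 104^256=1100, 104^512=489, 104^1024=1304, 104^2048=681, 104^4096=1258, 104^8192=1008, 104^16384=600, 104^32768=1086, 104^65536=524, 104^131072=284, 104^262144=411, 104^524288=1136; 104^534740 = 104^4 * 104^16 * 104^64 * 104^128 * 104^2048 * 104^8192 * 104^524288 = 1121 (mod 1459); answer 1121
Stage 2: S1 = 1121; c = -8; cross terms: (-18*-37 - -8*-23)=482, (-8*-7 - 38*-37)=1462, (38*-4 - -3*-7)=-173, (-3*22 - -11*-4)=-110, (-11*-23 - -18*22)=649; twice the area = |2310| = 2310; area = 1155; boundary points = 2 + 2 + 1 + 2 + 1 = 8; strictly interior points = area - boundary/2 + 1 = 1152; answer 1152
Stage 3: S2 = 1152; w = -37; T(2) = -3*(-46) - 2*(-37) = 212; iterating: T(2)=212, T(3)=-544, T(4)=1208, T(5)=-2536, T(6)=5192, T(7)=-10504, T(8)=21128, T(9)=-42376, T(10)=84872, T(11)=-169864, T(12)=339848, T(13)=-679816, T(14)=1359752, T(15)=-2719624, T(16)=5439368, T(17)=-10878856; answer -10878856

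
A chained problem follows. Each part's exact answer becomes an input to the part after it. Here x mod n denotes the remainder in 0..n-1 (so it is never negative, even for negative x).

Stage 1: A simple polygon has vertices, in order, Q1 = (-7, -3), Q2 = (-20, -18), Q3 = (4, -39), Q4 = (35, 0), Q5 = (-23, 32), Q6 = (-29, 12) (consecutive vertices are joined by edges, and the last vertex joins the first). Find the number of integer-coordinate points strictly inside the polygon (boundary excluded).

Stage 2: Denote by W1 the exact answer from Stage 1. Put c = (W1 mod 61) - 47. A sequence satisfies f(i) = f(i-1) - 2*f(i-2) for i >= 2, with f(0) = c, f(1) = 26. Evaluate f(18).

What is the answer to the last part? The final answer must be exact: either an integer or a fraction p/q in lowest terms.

Stage 1: cross terms: (-7*-18 - -20*-3)=66, (-20*-39 - 4*-18)=852, (4*0 - 35*-39)=1365, (35*32 - -23*0)=1120, (-23*12 - -29*32)=652, (-29*-3 - -7*12)=171; twice the area = |4226| = 4226; area = 2113; boundary points = 1 + 3 + 1 + 2 + 2 + 1 = 10; strictly interior points = area - boundary/2 + 1 = 2109; answer 2109
Stage 2: W1 = 2109; c = -12; f(2) = 1*(26) - 2*(-12) = 50; iterating: f(2)=50, f(3)=-2, f(4)=-102, f(5)=-98, f(6)=106, f(7)=302, f(8)=90, f(9)=-514, f(10)=-694, f(11)=334, f(12)=1722, f(13)=1054, f(14)=-2390, f(15)=-4498, f(16)=282, f(17)=9278, f(18)=8714; answer 8714

8714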